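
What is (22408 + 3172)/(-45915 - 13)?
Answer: -6395/11482 ≈ -0.55696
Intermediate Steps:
(22408 + 3172)/(-45915 - 13) = 25580/(-45928) = 25580*(-1/45928) = -6395/11482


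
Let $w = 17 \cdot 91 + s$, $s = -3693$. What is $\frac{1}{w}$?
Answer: $- \frac{1}{2146} \approx -0.00046598$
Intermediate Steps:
$w = -2146$ ($w = 17 \cdot 91 - 3693 = 1547 - 3693 = -2146$)
$\frac{1}{w} = \frac{1}{-2146} = - \frac{1}{2146}$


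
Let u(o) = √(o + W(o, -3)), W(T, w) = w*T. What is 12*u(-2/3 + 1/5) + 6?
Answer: 6 + 4*√210/5 ≈ 17.593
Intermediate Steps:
W(T, w) = T*w
u(o) = √2*√(-o) (u(o) = √(o + o*(-3)) = √(o - 3*o) = √(-2*o) = √2*√(-o))
12*u(-2/3 + 1/5) + 6 = 12*(√2*√(-(-2/3 + 1/5))) + 6 = 12*(√2*√(-(-2*⅓ + 1*(⅕)))) + 6 = 12*(√2*√(-(-⅔ + ⅕))) + 6 = 12*(√2*√(-1*(-7/15))) + 6 = 12*(√2*√(7/15)) + 6 = 12*(√2*(√105/15)) + 6 = 12*(√210/15) + 6 = 4*√210/5 + 6 = 6 + 4*√210/5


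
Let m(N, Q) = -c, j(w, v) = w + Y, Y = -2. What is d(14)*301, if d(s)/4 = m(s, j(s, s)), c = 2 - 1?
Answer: -1204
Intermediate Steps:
c = 1
j(w, v) = -2 + w (j(w, v) = w - 2 = -2 + w)
m(N, Q) = -1 (m(N, Q) = -1*1 = -1)
d(s) = -4 (d(s) = 4*(-1) = -4)
d(14)*301 = -4*301 = -1204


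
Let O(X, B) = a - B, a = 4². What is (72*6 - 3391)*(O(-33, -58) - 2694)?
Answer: 7752580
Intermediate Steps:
a = 16
O(X, B) = 16 - B
(72*6 - 3391)*(O(-33, -58) - 2694) = (72*6 - 3391)*((16 - 1*(-58)) - 2694) = (432 - 3391)*((16 + 58) - 2694) = -2959*(74 - 2694) = -2959*(-2620) = 7752580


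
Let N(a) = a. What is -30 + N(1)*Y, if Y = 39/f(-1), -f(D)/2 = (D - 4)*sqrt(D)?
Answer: -30 - 39*I/10 ≈ -30.0 - 3.9*I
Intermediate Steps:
f(D) = -2*sqrt(D)*(-4 + D) (f(D) = -2*(D - 4)*sqrt(D) = -2*(-4 + D)*sqrt(D) = -2*sqrt(D)*(-4 + D))
Y = -39*I/10 (Y = 39/((2*sqrt(-1)*(4 - 1*(-1)))) = 39/((2*I*(4 + 1))) = 39/((2*I*5)) = 39/((10*I)) = 39*(-I/10) = -39*I/10 ≈ -3.9*I)
-30 + N(1)*Y = -30 + 1*(-39*I/10) = -30 - 39*I/10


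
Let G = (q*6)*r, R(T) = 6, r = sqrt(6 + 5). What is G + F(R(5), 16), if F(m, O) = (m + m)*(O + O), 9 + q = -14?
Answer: 384 - 138*sqrt(11) ≈ -73.694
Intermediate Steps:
q = -23 (q = -9 - 14 = -23)
r = sqrt(11) ≈ 3.3166
G = -138*sqrt(11) (G = (-23*6)*sqrt(11) = -138*sqrt(11) ≈ -457.69)
F(m, O) = 4*O*m (F(m, O) = (2*m)*(2*O) = 4*O*m)
G + F(R(5), 16) = -138*sqrt(11) + 4*16*6 = -138*sqrt(11) + 384 = 384 - 138*sqrt(11)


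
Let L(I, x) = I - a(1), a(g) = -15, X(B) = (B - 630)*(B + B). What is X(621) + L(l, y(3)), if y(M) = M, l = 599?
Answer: -10564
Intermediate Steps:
X(B) = 2*B*(-630 + B) (X(B) = (-630 + B)*(2*B) = 2*B*(-630 + B))
L(I, x) = 15 + I (L(I, x) = I - 1*(-15) = I + 15 = 15 + I)
X(621) + L(l, y(3)) = 2*621*(-630 + 621) + (15 + 599) = 2*621*(-9) + 614 = -11178 + 614 = -10564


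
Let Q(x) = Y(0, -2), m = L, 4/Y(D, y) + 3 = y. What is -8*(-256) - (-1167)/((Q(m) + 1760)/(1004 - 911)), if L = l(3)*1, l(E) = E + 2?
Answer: 6185621/2932 ≈ 2109.7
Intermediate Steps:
Y(D, y) = 4/(-3 + y)
l(E) = 2 + E
L = 5 (L = (2 + 3)*1 = 5*1 = 5)
m = 5
Q(x) = -⅘ (Q(x) = 4/(-3 - 2) = 4/(-5) = 4*(-⅕) = -⅘)
-8*(-256) - (-1167)/((Q(m) + 1760)/(1004 - 911)) = -8*(-256) - (-1167)/((-⅘ + 1760)/(1004 - 911)) = 2048 - (-1167)/((8796/5)/93) = 2048 - (-1167)/((8796/5)*(1/93)) = 2048 - (-1167)/2932/155 = 2048 - (-1167)*155/2932 = 2048 - 1*(-180885/2932) = 2048 + 180885/2932 = 6185621/2932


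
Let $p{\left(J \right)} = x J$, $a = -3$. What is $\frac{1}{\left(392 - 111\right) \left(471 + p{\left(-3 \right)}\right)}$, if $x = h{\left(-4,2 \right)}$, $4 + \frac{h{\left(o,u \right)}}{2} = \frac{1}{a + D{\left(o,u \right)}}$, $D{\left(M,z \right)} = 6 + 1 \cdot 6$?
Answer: $\frac{3}{416723} \approx 7.199 \cdot 10^{-6}$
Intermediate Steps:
$D{\left(M,z \right)} = 12$ ($D{\left(M,z \right)} = 6 + 6 = 12$)
$h{\left(o,u \right)} = - \frac{70}{9}$ ($h{\left(o,u \right)} = -8 + \frac{2}{-3 + 12} = -8 + \frac{2}{9} = - \frac{70}{9}$)
$x = - \frac{70}{9} \approx -7.7778$
$p{\left(J \right)} = - \frac{70 J}{9}$
$\frac{1}{\left(392 - 111\right) \left(471 + p{\left(-3 \right)}\right)} = \frac{1}{\left(392 - 111\right) \left(471 - - \frac{70}{3}\right)} = \frac{1}{281 \left(471 + \frac{70}{3}\right)} = \frac{1}{281 \cdot \frac{1483}{3}} = \frac{1}{\frac{416723}{3}} = \frac{3}{416723}$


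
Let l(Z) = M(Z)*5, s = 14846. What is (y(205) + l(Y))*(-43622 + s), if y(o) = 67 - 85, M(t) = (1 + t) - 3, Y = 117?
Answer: -16028232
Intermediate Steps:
M(t) = -2 + t
l(Z) = -10 + 5*Z (l(Z) = (-2 + Z)*5 = -10 + 5*Z)
y(o) = -18
(y(205) + l(Y))*(-43622 + s) = (-18 + (-10 + 5*117))*(-43622 + 14846) = (-18 + (-10 + 585))*(-28776) = (-18 + 575)*(-28776) = 557*(-28776) = -16028232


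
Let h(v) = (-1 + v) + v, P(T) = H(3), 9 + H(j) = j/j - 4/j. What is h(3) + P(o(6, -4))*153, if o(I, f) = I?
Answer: -1423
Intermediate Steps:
H(j) = -8 - 4/j (H(j) = -9 + (j/j - 4/j) = -9 + (1 - 4/j) = -8 - 4/j)
P(T) = -28/3 (P(T) = -8 - 4/3 = -28/3)
h(v) = -1 + 2*v
h(3) + P(o(6, -4))*153 = (-1 + 2*3) - 28/3*153 = (-1 + 6) - 1428 = 5 - 1428 = -1423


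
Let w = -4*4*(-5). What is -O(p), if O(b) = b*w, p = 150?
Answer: -12000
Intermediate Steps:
w = 80 (w = -16*(-5) = 80)
O(b) = 80*b (O(b) = b*80 = 80*b)
-O(p) = -80*150 = -1*12000 = -12000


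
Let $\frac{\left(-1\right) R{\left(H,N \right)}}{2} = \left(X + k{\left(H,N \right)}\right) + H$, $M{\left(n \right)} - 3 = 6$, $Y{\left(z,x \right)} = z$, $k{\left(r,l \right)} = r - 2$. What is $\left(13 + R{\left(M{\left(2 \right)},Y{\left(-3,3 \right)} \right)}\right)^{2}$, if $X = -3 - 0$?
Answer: $169$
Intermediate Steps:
$k{\left(r,l \right)} = -2 + r$
$M{\left(n \right)} = 9$ ($M{\left(n \right)} = 3 + 6 = 9$)
$X = -3$ ($X = -3 + 0 = -3$)
$R{\left(H,N \right)} = 10 - 4 H$ ($R{\left(H,N \right)} = - 2 \left(\left(-3 + \left(-2 + H\right)\right) + H\right) = - 2 \left(\left(-5 + H\right) + H\right) = - 2 \left(-5 + 2 H\right) = 10 - 4 H$)
$\left(13 + R{\left(M{\left(2 \right)},Y{\left(-3,3 \right)} \right)}\right)^{2} = \left(13 + \left(10 - 36\right)\right)^{2} = \left(13 - 26\right)^{2} = \left(-13\right)^{2} = 169$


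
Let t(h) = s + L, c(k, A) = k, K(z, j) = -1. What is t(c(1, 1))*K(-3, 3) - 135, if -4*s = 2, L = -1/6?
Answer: -403/3 ≈ -134.33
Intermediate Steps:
L = -⅙ (L = -1*⅙ = -⅙ ≈ -0.16667)
s = -½ (s = -¼*2 = -½ ≈ -0.50000)
t(h) = -⅔ (t(h) = -½ - ⅙ = -⅔)
t(c(1, 1))*K(-3, 3) - 135 = -⅔*(-1) - 135 = ⅔ - 135 = -403/3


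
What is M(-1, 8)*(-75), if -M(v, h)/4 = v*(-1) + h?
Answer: 2700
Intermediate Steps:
M(v, h) = -4*h + 4*v (M(v, h) = -4*(v*(-1) + h) = -4*(-v + h) = -4*(h - v) = -4*h + 4*v)
M(-1, 8)*(-75) = (-4*8 + 4*(-1))*(-75) = (-32 - 4)*(-75) = -36*(-75) = 2700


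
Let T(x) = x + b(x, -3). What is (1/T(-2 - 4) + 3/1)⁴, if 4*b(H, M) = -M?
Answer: 12117361/194481 ≈ 62.306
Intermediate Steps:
b(H, M) = -M/4 (b(H, M) = (-M)/4 = -M/4)
T(x) = ¾ + x (T(x) = x - ¼*(-3) = x + ¾ = ¾ + x)
(1/T(-2 - 4) + 3/1)⁴ = (1/(¾ + (-2 - 4)) + 3/1)⁴ = (1/(¾ - 6) + 3*1)⁴ = (1/(-21/4) + 3)⁴ = (1*(-4/21) + 3)⁴ = (-4/21 + 3)⁴ = (59/21)⁴ = 12117361/194481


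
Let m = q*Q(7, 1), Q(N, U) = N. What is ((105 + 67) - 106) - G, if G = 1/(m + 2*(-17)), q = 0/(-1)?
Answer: 2245/34 ≈ 66.029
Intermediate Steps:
q = 0 (q = 0*(-1) = 0)
m = 0 (m = 0*7 = 0)
G = -1/34 (G = 1/(0 + 2*(-17)) = 1/(0 - 34) = 1/(-34) = -1/34 ≈ -0.029412)
((105 + 67) - 106) - G = ((105 + 67) - 106) - 1*(-1/34) = (172 - 106) + 1/34 = 66 + 1/34 = 2245/34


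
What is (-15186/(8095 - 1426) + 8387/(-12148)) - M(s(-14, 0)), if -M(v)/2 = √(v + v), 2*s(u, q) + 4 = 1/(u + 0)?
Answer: -80137477/27005004 + I*√798/7 ≈ -2.9675 + 4.0356*I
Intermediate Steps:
s(u, q) = -2 + 1/(2*u) (s(u, q) = -2 + 1/(2*(u + 0)) = -2 + 1/(2*u))
M(v) = -2*√2*√v (M(v) = -2*√(v + v) = -2*√2*√v)
(-15186/(8095 - 1426) + 8387/(-12148)) - M(s(-14, 0)) = (-15186/(8095 - 1426) + 8387/(-12148)) - (-2)*√2*√(-2 + (½)/(-14)) = (-15186/6669 + 8387*(-1/12148)) - (-2)*√2*√(-2 + (½)*(-1/14)) = (-15186*1/6669 - 8387/12148) - (-2)*√2*√(-2 - 1/28) = (-5062/2223 - 8387/12148) - (-2)*√2*√(-57/28) = -80137477/27005004 - (-2)*√2*I*√399/14 = -80137477/27005004 - (-1)*I*√798/7 = -80137477/27005004 + I*√798/7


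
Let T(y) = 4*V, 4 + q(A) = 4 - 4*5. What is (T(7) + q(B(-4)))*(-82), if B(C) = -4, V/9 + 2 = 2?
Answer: 1640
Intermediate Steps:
V = 0 (V = -18 + 9*2 = -18 + 18 = 0)
q(A) = -20 (q(A) = -4 + (4 - 4*5) = -4 + (4 - 20) = -4 - 16 = -20)
T(y) = 0 (T(y) = 4*0 = 0)
(T(7) + q(B(-4)))*(-82) = (0 - 20)*(-82) = -20*(-82) = 1640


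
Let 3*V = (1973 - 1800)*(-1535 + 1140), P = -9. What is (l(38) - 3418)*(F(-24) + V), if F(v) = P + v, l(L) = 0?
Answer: 233907412/3 ≈ 7.7969e+7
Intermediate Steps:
V = -68335/3 (V = ((1973 - 1800)*(-1535 + 1140))/3 = (173*(-395))/3 = (⅓)*(-68335) = -68335/3 ≈ -22778.)
F(v) = -9 + v
(l(38) - 3418)*(F(-24) + V) = (0 - 3418)*((-9 - 24) - 68335/3) = -3418*(-33 - 68335/3) = -3418*(-68434/3) = 233907412/3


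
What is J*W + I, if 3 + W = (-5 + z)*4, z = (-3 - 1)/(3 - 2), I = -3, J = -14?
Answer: 543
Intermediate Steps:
z = -4 (z = -4/1 = -4*1 = -4)
W = -39 (W = -3 + (-5 - 4)*4 = -3 - 9*4 = -3 - 36 = -39)
J*W + I = -14*(-39) - 3 = 546 - 3 = 543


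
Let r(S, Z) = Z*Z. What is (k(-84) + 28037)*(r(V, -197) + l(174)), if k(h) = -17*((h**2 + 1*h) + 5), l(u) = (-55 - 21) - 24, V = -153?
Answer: -3505951548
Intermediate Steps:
l(u) = -100 (l(u) = -76 - 24 = -100)
r(S, Z) = Z**2
k(h) = -85 - 17*h - 17*h**2 (k(h) = -17*((h**2 + h) + 5) = -17*((h + h**2) + 5) = -17*(5 + h + h**2) = -85 - 17*h - 17*h**2)
(k(-84) + 28037)*(r(V, -197) + l(174)) = ((-85 - 17*(-84) - 17*(-84)**2) + 28037)*((-197)**2 - 100) = ((-85 + 1428 - 17*7056) + 28037)*(38809 - 100) = ((-85 + 1428 - 119952) + 28037)*38709 = (-118609 + 28037)*38709 = -90572*38709 = -3505951548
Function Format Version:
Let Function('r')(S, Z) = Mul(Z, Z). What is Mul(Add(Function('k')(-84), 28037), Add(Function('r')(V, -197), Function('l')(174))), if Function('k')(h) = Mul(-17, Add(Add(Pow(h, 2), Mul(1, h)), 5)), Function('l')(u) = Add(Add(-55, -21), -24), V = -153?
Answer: -3505951548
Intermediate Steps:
Function('l')(u) = -100 (Function('l')(u) = Add(-76, -24) = -100)
Function('r')(S, Z) = Pow(Z, 2)
Function('k')(h) = Add(-85, Mul(-17, h), Mul(-17, Pow(h, 2))) (Function('k')(h) = Mul(-17, Add(Add(Pow(h, 2), h), 5)) = Mul(-17, Add(Add(h, Pow(h, 2)), 5)) = Mul(-17, Add(5, h, Pow(h, 2))) = Add(-85, Mul(-17, h), Mul(-17, Pow(h, 2))))
Mul(Add(Function('k')(-84), 28037), Add(Function('r')(V, -197), Function('l')(174))) = Mul(Add(Add(-85, Mul(-17, -84), Mul(-17, Pow(-84, 2))), 28037), Add(Pow(-197, 2), -100)) = Mul(Add(Add(-85, 1428, Mul(-17, 7056)), 28037), Add(38809, -100)) = Mul(Add(Add(-85, 1428, -119952), 28037), 38709) = Mul(Add(-118609, 28037), 38709) = Mul(-90572, 38709) = -3505951548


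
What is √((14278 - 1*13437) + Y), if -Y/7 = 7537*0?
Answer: 29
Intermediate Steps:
Y = 0 (Y = -52759*0 = -7*0 = 0)
√((14278 - 1*13437) + Y) = √((14278 - 1*13437) + 0) = √((14278 - 13437) + 0) = √(841 + 0) = √841 = 29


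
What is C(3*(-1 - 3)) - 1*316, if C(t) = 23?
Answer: -293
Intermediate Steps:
C(3*(-1 - 3)) - 1*316 = 23 - 1*316 = 23 - 316 = -293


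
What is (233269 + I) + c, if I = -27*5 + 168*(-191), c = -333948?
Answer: -132902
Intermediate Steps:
I = -32223 (I = -135 - 32088 = -32223)
(233269 + I) + c = (233269 - 32223) - 333948 = 201046 - 333948 = -132902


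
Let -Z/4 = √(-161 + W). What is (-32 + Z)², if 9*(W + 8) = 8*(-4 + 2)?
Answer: -15376/9 + 256*I*√1537/3 ≈ -1708.4 + 3345.5*I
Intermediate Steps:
W = -88/9 (W = -8 + (8*(-4 + 2))/9 = -8 + (8*(-2))/9 = -8 + (⅑)*(-16) = -8 - 16/9 = -88/9 ≈ -9.7778)
Z = -4*I*√1537/3 (Z = -4*√(-161 - 88/9) = -4*I*√1537/3 ≈ -52.273*I)
(-32 + Z)² = (-32 - 4*I*√1537/3)²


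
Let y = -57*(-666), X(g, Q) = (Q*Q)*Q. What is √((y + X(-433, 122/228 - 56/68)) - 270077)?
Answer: I*√3274299053743262142/3755844 ≈ 481.78*I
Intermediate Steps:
X(g, Q) = Q³ (X(g, Q) = Q²*Q = Q³)
y = 37962
√((y + X(-433, 122/228 - 56/68)) - 270077) = √((37962 + (122/228 - 56/68)³) - 270077) = √((37962 + (122*(1/228) - 56*1/68)³) - 270077) = √((37962 + (61/114 - 14/17)³) - 270077) = √((37962 + (-559/1938)³) - 270077) = √((37962 - 174676879/7278825672) - 270077) = √(276318605483585/7278825672 - 270077) = √(-1689524795533159/7278825672) = I*√3274299053743262142/3755844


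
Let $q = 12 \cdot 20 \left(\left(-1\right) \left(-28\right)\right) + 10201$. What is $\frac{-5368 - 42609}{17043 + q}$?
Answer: $- \frac{47977}{33964} \approx -1.4126$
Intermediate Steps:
$q = 16921$ ($q = 240 \cdot 28 + 10201 = 6720 + 10201 = 16921$)
$\frac{-5368 - 42609}{17043 + q} = \frac{-5368 - 42609}{17043 + 16921} = - \frac{47977}{33964}$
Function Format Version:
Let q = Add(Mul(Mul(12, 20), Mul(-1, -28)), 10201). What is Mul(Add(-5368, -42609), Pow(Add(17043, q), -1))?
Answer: Rational(-47977, 33964) ≈ -1.4126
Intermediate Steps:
q = 16921 (q = Add(Mul(240, 28), 10201) = Add(6720, 10201) = 16921)
Mul(Add(-5368, -42609), Pow(Add(17043, q), -1)) = Mul(Add(-5368, -42609), Pow(Add(17043, 16921), -1)) = Mul(-47977, Pow(33964, -1)) = Mul(-47977, Rational(1, 33964)) = Rational(-47977, 33964)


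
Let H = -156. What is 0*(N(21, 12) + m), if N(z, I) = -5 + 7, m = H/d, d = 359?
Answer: 0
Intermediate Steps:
m = -156/359 ≈ -0.43454
N(z, I) = 2
0*(N(21, 12) + m) = 0*(2 - 156/359) = 0*(562/359) = 0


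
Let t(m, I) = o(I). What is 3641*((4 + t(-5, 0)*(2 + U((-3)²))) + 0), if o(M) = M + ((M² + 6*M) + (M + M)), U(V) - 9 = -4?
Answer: 14564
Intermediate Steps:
U(V) = 5 (U(V) = 9 - 4 = 5)
o(M) = M² + 9*M (o(M) = M + ((M² + 6*M) + 2*M) = M + (M² + 8*M) = M² + 9*M)
t(m, I) = I*(9 + I)
3641*((4 + t(-5, 0)*(2 + U((-3)²))) + 0) = 3641*((4 + (0*(9 + 0))*(2 + 5)) + 0) = 3641*((4 + (0*9)*7) + 0) = 3641*((4 + 0*7) + 0) = 3641*((4 + 0) + 0) = 3641*(4 + 0) = 3641*4 = 14564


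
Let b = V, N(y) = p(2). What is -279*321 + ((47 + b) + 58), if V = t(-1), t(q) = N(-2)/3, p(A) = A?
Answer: -268360/3 ≈ -89453.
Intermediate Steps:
N(y) = 2
t(q) = ⅔ (t(q) = 2/3 = 2*(⅓) = ⅔)
V = ⅔ ≈ 0.66667
b = ⅔ ≈ 0.66667
-279*321 + ((47 + b) + 58) = -279*321 + ((47 + ⅔) + 58) = -89559 + (143/3 + 58) = -89559 + 317/3 = -268360/3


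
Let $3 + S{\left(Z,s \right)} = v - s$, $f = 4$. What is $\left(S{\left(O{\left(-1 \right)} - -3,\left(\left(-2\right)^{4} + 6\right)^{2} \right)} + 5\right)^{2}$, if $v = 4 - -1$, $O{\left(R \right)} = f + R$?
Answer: $227529$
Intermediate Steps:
$O{\left(R \right)} = 4 + R$
$v = 5$ ($v = 4 + 1 = 5$)
$S{\left(Z,s \right)} = 2 - s$ ($S{\left(Z,s \right)} = -3 - \left(-5 + s\right) = 2 - s$)
$\left(S{\left(O{\left(-1 \right)} - -3,\left(\left(-2\right)^{4} + 6\right)^{2} \right)} + 5\right)^{2} = \left(\left(2 - \left(\left(-2\right)^{4} + 6\right)^{2}\right) + 5\right)^{2} = \left(\left(2 - \left(16 + 6\right)^{2}\right) + 5\right)^{2} = \left(\left(2 - 22^{2}\right) + 5\right)^{2} = \left(\left(2 - 484\right) + 5\right)^{2} = \left(-482 + 5\right)^{2} = \left(-477\right)^{2} = 227529$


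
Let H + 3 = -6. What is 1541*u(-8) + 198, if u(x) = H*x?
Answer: 111150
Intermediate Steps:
H = -9 (H = -3 - 6 = -9)
u(x) = -9*x
1541*u(-8) + 198 = 1541*(-9*(-8)) + 198 = 1541*72 + 198 = 110952 + 198 = 111150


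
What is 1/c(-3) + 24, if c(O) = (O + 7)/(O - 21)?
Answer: 18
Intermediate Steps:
c(O) = (7 + O)/(-21 + O)
1/c(-3) + 24 = 1/((7 - 3)/(-21 - 3)) + 24 = 1/(4/(-24)) + 24 = 1/(-1/24*4) + 24 = 1/(-1/6) + 24 = -6 + 24 = 18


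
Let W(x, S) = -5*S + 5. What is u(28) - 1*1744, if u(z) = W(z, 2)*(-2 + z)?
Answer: -1874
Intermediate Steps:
W(x, S) = 5 - 5*S
u(z) = 10 - 5*z (u(z) = (5 - 5*2)*(-2 + z) = (5 - 10)*(-2 + z) = -5*(-2 + z) = 10 - 5*z)
u(28) - 1*1744 = (10 - 5*28) - 1*1744 = (10 - 140) - 1744 = -130 - 1744 = -1874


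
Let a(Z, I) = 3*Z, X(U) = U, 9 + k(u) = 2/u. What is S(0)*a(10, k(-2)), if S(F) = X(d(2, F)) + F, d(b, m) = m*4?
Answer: 0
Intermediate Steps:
k(u) = -9 + 2/u
d(b, m) = 4*m
S(F) = 5*F (S(F) = 4*F + F = 5*F)
S(0)*a(10, k(-2)) = (5*0)*(3*10) = 0*30 = 0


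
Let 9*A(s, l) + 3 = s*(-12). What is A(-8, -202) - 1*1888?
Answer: -5633/3 ≈ -1877.7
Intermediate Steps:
A(s, l) = -⅓ - 4*s/3 (A(s, l) = -⅓ + (s*(-12))/9 = -⅓ + (-12*s)/9 = -⅓ - 4*s/3)
A(-8, -202) - 1*1888 = (-⅓ - 4/3*(-8)) - 1*1888 = (-⅓ + 32/3) - 1888 = 31/3 - 1888 = -5633/3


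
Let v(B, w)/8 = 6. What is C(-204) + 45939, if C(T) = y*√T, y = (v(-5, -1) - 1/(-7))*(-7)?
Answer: 45939 - 674*I*√51 ≈ 45939.0 - 4813.3*I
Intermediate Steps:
v(B, w) = 48 (v(B, w) = 8*6 = 48)
y = -337 (y = (48 - 1/(-7))*(-7) = (48 - 1*(-⅐))*(-7) = (48 + ⅐)*(-7) = (337/7)*(-7) = -337)
C(T) = -337*√T
C(-204) + 45939 = -674*I*√51 + 45939 = 45939 - 674*I*√51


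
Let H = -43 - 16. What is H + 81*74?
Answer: 5935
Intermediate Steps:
H = -59
H + 81*74 = -59 + 81*74 = -59 + 5994 = 5935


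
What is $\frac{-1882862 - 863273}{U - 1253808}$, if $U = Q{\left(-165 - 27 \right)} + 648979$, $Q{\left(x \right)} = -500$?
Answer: $\frac{2746135}{605329} \approx 4.5366$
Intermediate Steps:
$U = 648479$ ($U = -500 + 648979 = 648479$)
$\frac{-1882862 - 863273}{U - 1253808} = \frac{-1882862 - 863273}{648479 - 1253808} = - \frac{2746135}{-605329} = \left(-2746135\right) \left(- \frac{1}{605329}\right) = \frac{2746135}{605329}$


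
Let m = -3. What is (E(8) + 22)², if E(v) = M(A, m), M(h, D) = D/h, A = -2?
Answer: 2209/4 ≈ 552.25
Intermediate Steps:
E(v) = 3/2 (E(v) = -3/(-2) = -3*(-½) = 3/2)
(E(8) + 22)² = (3/2 + 22)² = (47/2)² = 2209/4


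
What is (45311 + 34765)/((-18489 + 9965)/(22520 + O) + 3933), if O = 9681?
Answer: 2578527276/126638009 ≈ 20.361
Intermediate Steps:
(45311 + 34765)/((-18489 + 9965)/(22520 + O) + 3933) = (45311 + 34765)/((-18489 + 9965)/(22520 + 9681) + 3933) = 80076/(-8524/32201 + 3933) = 80076/(126638009/32201) = 80076*(32201/126638009) = 2578527276/126638009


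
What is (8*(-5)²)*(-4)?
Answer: -800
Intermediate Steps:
(8*(-5)²)*(-4) = (8*25)*(-4) = 200*(-4) = -800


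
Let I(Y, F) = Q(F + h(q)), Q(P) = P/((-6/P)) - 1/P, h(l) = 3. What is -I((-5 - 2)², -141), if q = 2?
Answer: 438011/138 ≈ 3174.0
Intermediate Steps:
Q(P) = -1/P - P²/6 (Q(P) = P*(-P/6) - 1/P = -P²/6 - 1/P = -1/P - P²/6)
I(Y, F) = (-6 - (3 + F)³)/(6*(3 + F)) (I(Y, F) = (-6 - (F + 3)³)/(6*(F + 3)) = (-6 - (3 + F)³)/(6*(3 + F)))
-I((-5 - 2)², -141) = -(-6 - (3 - 141)³)/(6*(3 - 141)) = -(-6 - 1*(-138)³)/(6*(-138)) = -(-1)*(-6 - 1*(-2628072))/(6*138) = -(-1)*(-6 + 2628072)/(6*138) = -(-1)*2628066/(6*138) = -1*(-438011/138) = 438011/138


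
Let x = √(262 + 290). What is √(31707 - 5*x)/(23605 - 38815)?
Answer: -√(31707 - 10*√138)/15210 ≈ -0.011685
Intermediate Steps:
x = 2*√138 (x = √552 = 2*√138 ≈ 23.495)
√(31707 - 5*x)/(23605 - 38815) = √(31707 - 10*√138)/(23605 - 38815) = √(31707 - 10*√138)/(-15210) = √(31707 - 10*√138)*(-1/15210) = -√(31707 - 10*√138)/15210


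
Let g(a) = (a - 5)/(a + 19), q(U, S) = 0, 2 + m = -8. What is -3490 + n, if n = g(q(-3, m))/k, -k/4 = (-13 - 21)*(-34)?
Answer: -306617435/87856 ≈ -3490.0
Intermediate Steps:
m = -10 (m = -2 - 8 = -10)
k = -4624 (k = -4*(-13 - 21)*(-34) = -(-136)*(-34) = -4*1156 = -4624)
g(a) = (-5 + a)/(19 + a)
n = 5/87856 (n = ((-5 + 0)/(19 + 0))/(-4624) = (-5/19)*(-1/4624) = ((1/19)*(-5))*(-1/4624) = -5/19*(-1/4624) = 5/87856 ≈ 5.6911e-5)
-3490 + n = -3490 + 5/87856 = -306617435/87856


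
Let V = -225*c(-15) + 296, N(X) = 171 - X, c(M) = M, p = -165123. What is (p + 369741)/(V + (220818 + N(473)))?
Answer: 68206/74729 ≈ 0.91271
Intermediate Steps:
V = 3671 (V = -225*(-15) + 296 = 3375 + 296 = 3671)
(p + 369741)/(V + (220818 + N(473))) = (-165123 + 369741)/(3671 + (220818 + (171 - 1*473))) = 204618/(3671 + (220818 + (171 - 473))) = 204618/(3671 + (220818 - 302)) = 204618/(3671 + 220516) = 204618/224187 = 204618*(1/224187) = 68206/74729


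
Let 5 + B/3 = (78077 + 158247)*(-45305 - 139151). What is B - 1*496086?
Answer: -130774635333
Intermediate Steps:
B = -130774139247 (B = -15 + 3*((78077 + 158247)*(-45305 - 139151)) = -15 + 3*(236324*(-184456)) = -15 + 3*(-43591379744) = -15 - 130774139232 = -130774139247)
B - 1*496086 = -130774139247 - 1*496086 = -130774139247 - 496086 = -130774635333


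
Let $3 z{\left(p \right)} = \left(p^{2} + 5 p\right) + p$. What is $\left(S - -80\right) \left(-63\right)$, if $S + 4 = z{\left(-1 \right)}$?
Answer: $-4683$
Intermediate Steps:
$z{\left(p \right)} = 2 p + \frac{p^{2}}{3}$ ($z{\left(p \right)} = \frac{\left(p^{2} + 5 p\right) + p}{3} = \frac{p^{2} + 6 p}{3} = 2 p + \frac{p^{2}}{3}$)
$S = - \frac{17}{3}$ ($S = -4 + \frac{1}{3} \left(-1\right) \left(6 - 1\right) = -4 + \frac{1}{3} \left(-1\right) 5 = -4 - \frac{5}{3} = - \frac{17}{3} \approx -5.6667$)
$\left(S - -80\right) \left(-63\right) = \left(- \frac{17}{3} - -80\right) \left(-63\right) = \left(- \frac{17}{3} + 80\right) \left(-63\right) = \frac{223}{3} \left(-63\right) = -4683$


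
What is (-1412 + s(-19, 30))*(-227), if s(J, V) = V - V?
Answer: 320524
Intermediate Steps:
s(J, V) = 0
(-1412 + s(-19, 30))*(-227) = (-1412 + 0)*(-227) = -1412*(-227) = 320524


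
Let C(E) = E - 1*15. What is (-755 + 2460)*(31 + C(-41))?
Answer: -42625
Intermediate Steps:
C(E) = -15 + E (C(E) = E - 15 = -15 + E)
(-755 + 2460)*(31 + C(-41)) = (-755 + 2460)*(31 + (-15 - 41)) = 1705*(31 - 56) = 1705*(-25) = -42625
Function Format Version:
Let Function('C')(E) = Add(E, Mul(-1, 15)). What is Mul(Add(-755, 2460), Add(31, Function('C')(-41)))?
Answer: -42625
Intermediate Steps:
Function('C')(E) = Add(-15, E) (Function('C')(E) = Add(E, -15) = Add(-15, E))
Mul(Add(-755, 2460), Add(31, Function('C')(-41))) = Mul(Add(-755, 2460), Add(31, Add(-15, -41))) = Mul(1705, Add(31, -56)) = Mul(1705, -25) = -42625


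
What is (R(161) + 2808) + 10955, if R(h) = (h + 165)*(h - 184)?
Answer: 6265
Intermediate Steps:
R(h) = (-184 + h)*(165 + h) (R(h) = (165 + h)*(-184 + h) = (-184 + h)*(165 + h))
(R(161) + 2808) + 10955 = ((-30360 + 161**2 - 19*161) + 2808) + 10955 = ((-30360 + 25921 - 3059) + 2808) + 10955 = (-7498 + 2808) + 10955 = -4690 + 10955 = 6265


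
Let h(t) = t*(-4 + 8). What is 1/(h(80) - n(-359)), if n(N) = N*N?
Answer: -1/128561 ≈ -7.7784e-6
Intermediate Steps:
n(N) = N²
h(t) = 4*t (h(t) = t*4 = 4*t)
1/(h(80) - n(-359)) = 1/(4*80 - 1*(-359)²) = 1/(320 - 1*128881) = 1/(320 - 128881) = 1/(-128561) = -1/128561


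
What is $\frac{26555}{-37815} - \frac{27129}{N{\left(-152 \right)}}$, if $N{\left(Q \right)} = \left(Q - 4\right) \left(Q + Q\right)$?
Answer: $- \frac{152348497}{119555904} \approx -1.2743$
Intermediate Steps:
$N{\left(Q \right)} = 2 Q \left(-4 + Q\right)$ ($N{\left(Q \right)} = \left(-4 + Q\right) 2 Q = 2 Q \left(-4 + Q\right)$)
$\frac{26555}{-37815} - \frac{27129}{N{\left(-152 \right)}} = \frac{26555}{-37815} - \frac{27129}{2 \left(-152\right) \left(-4 - 152\right)} = 26555 \left(- \frac{1}{37815}\right) - \frac{27129}{2 \left(-152\right) \left(-156\right)} = - \frac{5311}{7563} - \frac{27129}{47424} = - \frac{5311}{7563} - \frac{9043}{15808} = - \frac{152348497}{119555904}$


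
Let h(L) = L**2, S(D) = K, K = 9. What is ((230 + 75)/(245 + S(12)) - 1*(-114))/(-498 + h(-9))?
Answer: -29261/105918 ≈ -0.27626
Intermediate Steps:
S(D) = 9
((230 + 75)/(245 + S(12)) - 1*(-114))/(-498 + h(-9)) = ((230 + 75)/(245 + 9) - 1*(-114))/(-498 + (-9)**2) = (305/254 + 114)/(-498 + 81) = (305*(1/254) + 114)/(-417) = (305/254 + 114)*(-1/417) = (29261/254)*(-1/417) = -29261/105918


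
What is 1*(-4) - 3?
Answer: -7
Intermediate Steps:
1*(-4) - 3 = -4 - 3 = -7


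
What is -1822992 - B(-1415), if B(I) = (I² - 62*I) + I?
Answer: -3911532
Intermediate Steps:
B(I) = I² - 61*I
-1822992 - B(-1415) = -1822992 - (-1415)*(-61 - 1415) = -1822992 - (-1415)*(-1476) = -1822992 - 1*2088540 = -1822992 - 2088540 = -3911532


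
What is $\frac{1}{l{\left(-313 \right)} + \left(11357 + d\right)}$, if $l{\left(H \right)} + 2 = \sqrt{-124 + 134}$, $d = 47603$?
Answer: $\frac{29479}{1738022877} - \frac{\sqrt{10}}{3476045754} \approx 1.696 \cdot 10^{-5}$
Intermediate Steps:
$l{\left(H \right)} = -2 + \sqrt{10}$ ($l{\left(H \right)} = -2 + \sqrt{-124 + 134} = -2 + \sqrt{10}$)
$\frac{1}{l{\left(-313 \right)} + \left(11357 + d\right)} = \frac{1}{\left(-2 + \sqrt{10}\right) + \left(11357 + 47603\right)} = \frac{1}{\left(-2 + \sqrt{10}\right) + 58960} = \frac{1}{58958 + \sqrt{10}}$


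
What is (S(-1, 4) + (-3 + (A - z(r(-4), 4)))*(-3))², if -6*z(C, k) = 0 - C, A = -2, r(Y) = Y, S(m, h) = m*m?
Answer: 196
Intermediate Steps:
S(m, h) = m²
z(C, k) = C/6 (z(C, k) = -(0 - C)/6 = -(-1)*C/6 = C/6)
(S(-1, 4) + (-3 + (A - z(r(-4), 4)))*(-3))² = ((-1)² + (-3 + (-2 - (-4)/6))*(-3))² = (1 + (-3 + (-2 - 1*(-⅔)))*(-3))² = (1 + (-3 + (-2 + ⅔))*(-3))² = (1 + (-3 - 4/3)*(-3))² = (1 - 13/3*(-3))² = (1 + 13)² = 14² = 196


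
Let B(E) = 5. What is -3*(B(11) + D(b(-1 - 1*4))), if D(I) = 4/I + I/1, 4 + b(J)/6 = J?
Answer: 1325/9 ≈ 147.22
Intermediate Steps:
b(J) = -24 + 6*J
D(I) = I + 4/I (D(I) = 4/I + I*1 = 4/I + I = I + 4/I)
-3*(B(11) + D(b(-1 - 1*4))) = -3*(5 + ((-24 + 6*(-1 - 1*4)) + 4/(-24 + 6*(-1 - 1*4)))) = -3*(5 + ((-24 + 6*(-1 - 4)) + 4/(-24 + 6*(-1 - 4)))) = -3*(5 + ((-24 + 6*(-5)) + 4/(-24 + 6*(-5)))) = -3*(5 + ((-24 - 30) + 4/(-24 - 30))) = -3*(5 + (-54 + 4/(-54))) = -3*(5 + (-54 + 4*(-1/54))) = -3*(5 + (-54 - 2/27)) = -3*(5 - 1460/27) = -3*(-1325/27) = 1325/9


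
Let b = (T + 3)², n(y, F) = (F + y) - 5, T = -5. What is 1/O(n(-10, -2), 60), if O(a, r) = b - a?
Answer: 1/21 ≈ 0.047619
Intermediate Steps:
n(y, F) = -5 + F + y
b = 4 (b = (-5 + 3)² = (-2)² = 4)
O(a, r) = 4 - a
1/O(n(-10, -2), 60) = 1/(4 - (-5 - 2 - 10)) = 1/(4 - 1*(-17)) = 1/(4 + 17) = 1/21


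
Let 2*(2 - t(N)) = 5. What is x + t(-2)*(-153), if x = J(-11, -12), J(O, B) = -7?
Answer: 139/2 ≈ 69.500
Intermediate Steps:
t(N) = -½ (t(N) = 2 - ½*5 = 2 - 5/2 = -½)
x = -7
x + t(-2)*(-153) = -7 - ½*(-153) = -7 + 153/2 = 139/2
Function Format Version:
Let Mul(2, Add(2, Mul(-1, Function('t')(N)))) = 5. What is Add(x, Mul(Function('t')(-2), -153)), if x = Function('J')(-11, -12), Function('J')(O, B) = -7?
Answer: Rational(139, 2) ≈ 69.500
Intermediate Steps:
Function('t')(N) = Rational(-1, 2) (Function('t')(N) = Add(2, Mul(Rational(-1, 2), 5)) = Add(2, Rational(-5, 2)) = Rational(-1, 2))
x = -7
Add(x, Mul(Function('t')(-2), -153)) = Add(-7, Mul(Rational(-1, 2), -153)) = Add(-7, Rational(153, 2)) = Rational(139, 2)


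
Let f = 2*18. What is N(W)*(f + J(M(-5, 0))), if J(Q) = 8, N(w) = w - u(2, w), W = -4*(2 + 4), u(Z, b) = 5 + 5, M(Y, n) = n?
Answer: -1496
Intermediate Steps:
u(Z, b) = 10
f = 36
W = -24 (W = -4*6 = -24)
N(w) = -10 + w (N(w) = w - 1*10 = w - 10 = -10 + w)
N(W)*(f + J(M(-5, 0))) = (-10 - 24)*(36 + 8) = -34*44 = -1496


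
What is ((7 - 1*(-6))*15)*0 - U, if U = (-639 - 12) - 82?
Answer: 733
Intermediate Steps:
U = -733 (U = -651 - 82 = -733)
((7 - 1*(-6))*15)*0 - U = ((7 - 1*(-6))*15)*0 - 1*(-733) = ((7 + 6)*15)*0 + 733 = (13*15)*0 + 733 = 195*0 + 733 = 0 + 733 = 733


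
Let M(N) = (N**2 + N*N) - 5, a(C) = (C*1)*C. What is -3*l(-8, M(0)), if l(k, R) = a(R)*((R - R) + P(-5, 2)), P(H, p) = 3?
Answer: -225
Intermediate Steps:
a(C) = C**2 (a(C) = C*C = C**2)
M(N) = -5 + 2*N**2 (M(N) = (N**2 + N**2) - 5 = 2*N**2 - 5 = -5 + 2*N**2)
l(k, R) = 3*R**2 (l(k, R) = R**2*((R - R) + 3) = R**2*(0 + 3) = R**2*3 = 3*R**2)
-3*l(-8, M(0)) = -9*(-5 + 2*0**2)**2 = -9*(-5 + 2*0)**2 = -9*(-5 + 0)**2 = -9*(-5)**2 = -9*25 = -3*75 = -225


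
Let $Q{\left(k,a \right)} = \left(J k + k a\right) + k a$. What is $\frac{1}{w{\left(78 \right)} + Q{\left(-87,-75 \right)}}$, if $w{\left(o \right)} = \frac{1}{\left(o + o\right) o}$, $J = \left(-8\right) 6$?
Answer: $\frac{12168}{209605969} \approx 5.8052 \cdot 10^{-5}$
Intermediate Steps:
$J = -48$
$Q{\left(k,a \right)} = - 48 k + 2 a k$ ($Q{\left(k,a \right)} = \left(- 48 k + k a\right) + k a = \left(- 48 k + a k\right) + a k = - 48 k + 2 a k$)
$w{\left(o \right)} = \frac{1}{2 o^{2}}$ ($w{\left(o \right)} = \frac{1}{2 o o} = \frac{\frac{1}{2} \frac{1}{o}}{o} = \frac{1}{2 o^{2}}$)
$\frac{1}{w{\left(78 \right)} + Q{\left(-87,-75 \right)}} = \frac{1}{\frac{1}{2 \cdot 6084} + 2 \left(-87\right) \left(-24 - 75\right)} = \frac{1}{\frac{1}{2} \cdot \frac{1}{6084} + 2 \left(-87\right) \left(-99\right)} = \frac{1}{\frac{1}{12168} + 17226} = \frac{1}{\frac{209605969}{12168}} = \frac{12168}{209605969}$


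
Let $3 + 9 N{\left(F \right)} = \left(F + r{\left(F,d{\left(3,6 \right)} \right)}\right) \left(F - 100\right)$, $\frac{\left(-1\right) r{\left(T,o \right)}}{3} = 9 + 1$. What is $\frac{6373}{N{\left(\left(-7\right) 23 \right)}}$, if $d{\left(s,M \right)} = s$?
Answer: $\frac{19119}{16616} \approx 1.1506$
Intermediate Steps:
$r{\left(T,o \right)} = -30$ ($r{\left(T,o \right)} = - 3 \left(9 + 1\right) = \left(-3\right) 10 = -30$)
$N{\left(F \right)} = - \frac{1}{3} + \frac{\left(-100 + F\right) \left(-30 + F\right)}{9}$ ($N{\left(F \right)} = - \frac{1}{3} + \frac{\left(F - 30\right) \left(F - 100\right)}{9} = - \frac{1}{3} + \frac{\left(-30 + F\right) \left(-100 + F\right)}{9} = - \frac{1}{3} + \frac{\left(-100 + F\right) \left(-30 + F\right)}{9}$)
$\frac{6373}{N{\left(\left(-7\right) 23 \right)}} = \frac{6373}{333 - \frac{130 \left(\left(-7\right) 23\right)}{9} + \frac{\left(\left(-7\right) 23\right)^{2}}{9}} = \frac{6373}{333 - - \frac{20930}{9} + \frac{\left(-161\right)^{2}}{9}} = \frac{6373}{333 + \frac{20930}{9} + \frac{1}{9} \cdot 25921} = \frac{6373}{333 + \frac{20930}{9} + \frac{25921}{9}} = \frac{6373}{\frac{16616}{3}} = 6373 \cdot \frac{3}{16616} = \frac{19119}{16616}$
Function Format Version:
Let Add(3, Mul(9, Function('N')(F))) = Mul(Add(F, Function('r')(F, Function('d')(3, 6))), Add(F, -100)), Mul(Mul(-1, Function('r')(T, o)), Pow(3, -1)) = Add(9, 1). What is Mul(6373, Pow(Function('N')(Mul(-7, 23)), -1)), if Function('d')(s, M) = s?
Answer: Rational(19119, 16616) ≈ 1.1506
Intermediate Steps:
Function('r')(T, o) = -30 (Function('r')(T, o) = Mul(-3, Add(9, 1)) = Mul(-3, 10) = -30)
Function('N')(F) = Add(Rational(-1, 3), Mul(Rational(1, 9), Add(-100, F), Add(-30, F))) (Function('N')(F) = Add(Rational(-1, 3), Mul(Rational(1, 9), Mul(Add(F, -30), Add(F, -100)))) = Add(Rational(-1, 3), Mul(Rational(1, 9), Mul(Add(-30, F), Add(-100, F)))) = Add(Rational(-1, 3), Mul(Rational(1, 9), Mul(Add(-100, F), Add(-30, F)))) = Add(Rational(-1, 3), Mul(Rational(1, 9), Add(-100, F), Add(-30, F))))
Mul(6373, Pow(Function('N')(Mul(-7, 23)), -1)) = Mul(6373, Pow(Add(333, Mul(Rational(-130, 9), Mul(-7, 23)), Mul(Rational(1, 9), Pow(Mul(-7, 23), 2))), -1)) = Mul(6373, Pow(Add(333, Mul(Rational(-130, 9), -161), Mul(Rational(1, 9), Pow(-161, 2))), -1)) = Mul(6373, Pow(Add(333, Rational(20930, 9), Mul(Rational(1, 9), 25921)), -1)) = Mul(6373, Pow(Add(333, Rational(20930, 9), Rational(25921, 9)), -1)) = Mul(6373, Pow(Rational(16616, 3), -1)) = Mul(6373, Rational(3, 16616)) = Rational(19119, 16616)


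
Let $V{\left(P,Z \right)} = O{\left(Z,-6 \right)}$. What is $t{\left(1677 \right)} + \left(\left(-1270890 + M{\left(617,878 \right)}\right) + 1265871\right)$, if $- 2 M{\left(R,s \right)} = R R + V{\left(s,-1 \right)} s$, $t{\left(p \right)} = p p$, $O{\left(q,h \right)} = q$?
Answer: $\frac{5234809}{2} \approx 2.6174 \cdot 10^{6}$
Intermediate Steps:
$V{\left(P,Z \right)} = Z$
$t{\left(p \right)} = p^{2}$
$M{\left(R,s \right)} = \frac{s}{2} - \frac{R^{2}}{2}$ ($M{\left(R,s \right)} = - \frac{R R - s}{2} = - \frac{R^{2} - s}{2} = \frac{s}{2} - \frac{R^{2}}{2}$)
$t{\left(1677 \right)} + \left(\left(-1270890 + M{\left(617,878 \right)}\right) + 1265871\right) = 1677^{2} + \left(\left(-1270890 + \left(\frac{1}{2} \cdot 878 - \frac{617^{2}}{2}\right)\right) + 1265871\right) = 2812329 + \left(\left(-1270890 + \left(439 - \frac{380689}{2}\right)\right) + 1265871\right) = 2812329 + \left(\left(-1270890 - \frac{379811}{2}\right) + 1265871\right) = 2812329 + \left(- \frac{2921591}{2} + 1265871\right) = 2812329 - \frac{389849}{2} = \frac{5234809}{2}$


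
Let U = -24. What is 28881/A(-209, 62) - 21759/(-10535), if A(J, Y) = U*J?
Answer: 137801493/17614520 ≈ 7.8232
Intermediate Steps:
A(J, Y) = -24*J
28881/A(-209, 62) - 21759/(-10535) = 28881/((-24*(-209))) - 21759/(-10535) = 28881/5016 - 21759*(-1/10535) = 28881*(1/5016) + 21759/10535 = 9627/1672 + 21759/10535 = 137801493/17614520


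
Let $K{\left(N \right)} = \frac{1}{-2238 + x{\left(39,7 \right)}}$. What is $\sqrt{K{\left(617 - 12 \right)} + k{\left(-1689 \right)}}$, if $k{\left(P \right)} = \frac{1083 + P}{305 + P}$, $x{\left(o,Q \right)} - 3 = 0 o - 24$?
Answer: $\frac{\sqrt{29691996055}}{260538} \approx 0.66138$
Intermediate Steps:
$x{\left(o,Q \right)} = -21$ ($x{\left(o,Q \right)} = 3 - \left(24 + 0 o\right) = 3 + \left(0 - 24\right) = 3 - 24 = -21$)
$K{\left(N \right)} = - \frac{1}{2259}$ ($K{\left(N \right)} = \frac{1}{-2238 - 21} = \frac{1}{-2259} = - \frac{1}{2259}$)
$k{\left(P \right)} = \frac{1083 + P}{305 + P}$
$\sqrt{K{\left(617 - 12 \right)} + k{\left(-1689 \right)}} = \sqrt{- \frac{1}{2259} + \frac{1083 - 1689}{305 - 1689}} = \sqrt{- \frac{1}{2259} + \frac{1}{-1384} \left(-606\right)} = \sqrt{- \frac{1}{2259} - - \frac{303}{692}} = \sqrt{- \frac{1}{2259} + \frac{303}{692}} = \sqrt{\frac{683785}{1563228}} = \frac{\sqrt{29691996055}}{260538}$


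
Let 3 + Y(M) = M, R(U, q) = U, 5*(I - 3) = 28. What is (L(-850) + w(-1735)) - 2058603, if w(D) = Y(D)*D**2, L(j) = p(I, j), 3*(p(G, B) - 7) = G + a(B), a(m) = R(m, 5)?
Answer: -78507448897/15 ≈ -5.2338e+9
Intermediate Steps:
I = 43/5 (I = 3 + (1/5)*28 = 3 + 28/5 = 43/5 ≈ 8.6000)
a(m) = m
Y(M) = -3 + M
p(G, B) = 7 + B/3 + G/3 (p(G, B) = 7 + (G + B)/3 = 7 + (B + G)/3 = 7 + (B/3 + G/3) = 7 + B/3 + G/3)
L(j) = 148/15 + j/3 (L(j) = 7 + j/3 + (1/3)*(43/5) = 7 + j/3 + 43/15 = 148/15 + j/3)
w(D) = D**2*(-3 + D) (w(D) = (-3 + D)*D**2 = D**2*(-3 + D))
(L(-850) + w(-1735)) - 2058603 = ((148/15 + (1/3)*(-850)) + (-1735)**2*(-3 - 1735)) - 2058603 = ((148/15 - 850/3) + 3010225*(-1738)) - 2058603 = (-4102/15 - 5231771050) - 2058603 = -78476569852/15 - 2058603 = -78507448897/15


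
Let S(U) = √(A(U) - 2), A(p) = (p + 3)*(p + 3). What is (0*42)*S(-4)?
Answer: 0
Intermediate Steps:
A(p) = (3 + p)² (A(p) = (3 + p)*(3 + p) = (3 + p)²)
S(U) = √(-2 + (3 + U)²) (S(U) = √((3 + U)² - 2) = √(-2 + (3 + U)²))
(0*42)*S(-4) = (0*42)*√(-2 + (3 - 4)²) = 0*√(-2 + (-1)²) = 0*√(-2 + 1) = 0*√(-1) = 0*I = 0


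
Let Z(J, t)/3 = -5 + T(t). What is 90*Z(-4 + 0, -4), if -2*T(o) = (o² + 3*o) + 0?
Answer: -1890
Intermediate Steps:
T(o) = -3*o/2 - o²/2 (T(o) = -((o² + 3*o) + 0)/2 = -(o² + 3*o)/2 = -3*o/2 - o²/2)
Z(J, t) = -15 - 3*t*(3 + t)/2 (Z(J, t) = 3*(-5 - t*(3 + t)/2) = -15 - 3*t*(3 + t)/2)
90*Z(-4 + 0, -4) = 90*(-15 - 3/2*(-4)*(3 - 4)) = 90*(-15 - 3/2*(-4)*(-1)) = 90*(-15 - 6) = 90*(-21) = -1890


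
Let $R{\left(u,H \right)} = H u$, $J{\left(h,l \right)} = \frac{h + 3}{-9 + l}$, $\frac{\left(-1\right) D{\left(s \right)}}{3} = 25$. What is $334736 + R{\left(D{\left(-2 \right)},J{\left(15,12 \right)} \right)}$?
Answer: $334286$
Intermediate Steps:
$D{\left(s \right)} = -75$ ($D{\left(s \right)} = \left(-3\right) 25 = -75$)
$J{\left(h,l \right)} = \frac{3 + h}{-9 + l}$
$334736 + R{\left(D{\left(-2 \right)},J{\left(15,12 \right)} \right)} = 334736 + \frac{3 + 15}{-9 + 12} \left(-75\right) = 334736 + \frac{1}{3} \cdot 18 \left(-75\right) = 334736 + 6 \left(-75\right) = 334736 - 450 = 334286$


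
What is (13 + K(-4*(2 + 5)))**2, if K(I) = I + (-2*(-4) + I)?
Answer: 1225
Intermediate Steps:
K(I) = 8 + 2*I (K(I) = I + (8 + I) = 8 + 2*I)
(13 + K(-4*(2 + 5)))**2 = (13 + (8 + 2*(-4*(2 + 5))))**2 = (13 + (8 + 2*(-4*7)))**2 = (13 + (8 + 2*(-28)))**2 = (13 + (8 - 56))**2 = (13 - 48)**2 = (-35)**2 = 1225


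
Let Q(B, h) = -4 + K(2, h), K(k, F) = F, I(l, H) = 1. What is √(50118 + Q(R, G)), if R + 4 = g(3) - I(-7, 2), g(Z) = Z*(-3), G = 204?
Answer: √50318 ≈ 224.32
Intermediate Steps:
g(Z) = -3*Z
R = -14 (R = -4 + (-3*3 - 1*1) = -4 + (-9 - 1) = -4 - 10 = -14)
Q(B, h) = -4 + h
√(50118 + Q(R, G)) = √(50118 + (-4 + 204)) = √(50118 + 200) = √50318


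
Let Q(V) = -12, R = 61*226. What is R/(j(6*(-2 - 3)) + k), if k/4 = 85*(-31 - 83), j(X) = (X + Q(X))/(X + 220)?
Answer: -1309670/3682221 ≈ -0.35567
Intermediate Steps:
R = 13786
j(X) = (-12 + X)/(220 + X) (j(X) = (X - 12)/(X + 220) = (-12 + X)/(220 + X))
k = -38760 (k = 4*(85*(-31 - 83)) = 4*(85*(-114)) = 4*(-9690) = -38760)
R/(j(6*(-2 - 3)) + k) = 13786/((-12 + 6*(-2 - 3))/(220 + 6*(-2 - 3)) - 38760) = 13786/((-12 + 6*(-5))/(220 + 6*(-5)) - 38760) = 13786/((-12 - 30)/(220 - 30) - 38760) = 13786/(-42/190 - 38760) = 13786/((1/190)*(-42) - 38760) = 13786/(-21/95 - 38760) = 13786/(-3682221/95) = 13786*(-95/3682221) = -1309670/3682221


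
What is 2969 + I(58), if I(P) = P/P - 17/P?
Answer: 172243/58 ≈ 2969.7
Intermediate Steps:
I(P) = 1 - 17/P
2969 + I(58) = 2969 + (-17 + 58)/58 = 2969 + (1/58)*41 = 2969 + 41/58 = 172243/58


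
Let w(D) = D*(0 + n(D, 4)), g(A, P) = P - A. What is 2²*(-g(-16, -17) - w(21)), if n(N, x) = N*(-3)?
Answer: 5296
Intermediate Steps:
n(N, x) = -3*N
w(D) = -3*D² (w(D) = D*(0 - 3*D) = D*(-3*D) = -3*D²)
2²*(-g(-16, -17) - w(21)) = 2²*(-(-17 - 1*(-16)) - (-3)*21²) = 4*(-(-17 + 16) - (-3)*441) = 4*(-1*(-1) - 1*(-1323)) = 4*(1 + 1323) = 4*1324 = 5296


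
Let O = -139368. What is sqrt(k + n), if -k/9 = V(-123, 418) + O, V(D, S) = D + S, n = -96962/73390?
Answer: sqrt(1685383190892130)/36695 ≈ 1118.8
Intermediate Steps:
n = -48481/36695 (n = -96962*1/73390 = -48481/36695 ≈ -1.3212)
k = 1251657 (k = -9*((-123 + 418) - 139368) = -9*(295 - 139368) = -9*(-139073) = 1251657)
sqrt(k + n) = sqrt(1251657 - 48481/36695) = sqrt(45929505134/36695) = sqrt(1685383190892130)/36695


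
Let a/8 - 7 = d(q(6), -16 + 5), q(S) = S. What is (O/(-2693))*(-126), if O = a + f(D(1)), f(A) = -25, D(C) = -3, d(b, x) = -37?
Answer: -33390/2693 ≈ -12.399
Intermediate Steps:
a = -240 (a = 56 + 8*(-37) = 56 - 296 = -240)
O = -265 (O = -240 - 25 = -265)
(O/(-2693))*(-126) = -265/(-2693)*(-126) = -265*(-1/2693)*(-126) = (265/2693)*(-126) = -33390/2693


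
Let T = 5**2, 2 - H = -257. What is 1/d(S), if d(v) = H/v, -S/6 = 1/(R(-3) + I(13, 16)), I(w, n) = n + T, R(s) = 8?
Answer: -6/12691 ≈ -0.00047278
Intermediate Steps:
H = 259 (H = 2 - 1*(-257) = 2 + 257 = 259)
T = 25
I(w, n) = 25 + n (I(w, n) = n + 25 = 25 + n)
S = -6/49 (S = -6/(8 + (25 + 16)) = -6/(8 + 41) = -6/49 ≈ -0.12245)
d(v) = 259/v
1/d(S) = 1/(259/(-6/49)) = 1/(259*(-49/6)) = 1/(-12691/6) = -6/12691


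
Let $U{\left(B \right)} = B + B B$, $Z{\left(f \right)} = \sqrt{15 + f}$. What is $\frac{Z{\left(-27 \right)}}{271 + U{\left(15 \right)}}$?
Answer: $\frac{2 i \sqrt{3}}{511} \approx 0.0067791 i$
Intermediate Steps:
$U{\left(B \right)} = B + B^{2}$
$\frac{Z{\left(-27 \right)}}{271 + U{\left(15 \right)}} = \frac{\sqrt{15 - 27}}{271 + 15 \left(1 + 15\right)} = \frac{\sqrt{-12}}{271 + 15 \cdot 16} = \frac{2 i \sqrt{3}}{271 + 240} = \frac{2 i \sqrt{3}}{511}$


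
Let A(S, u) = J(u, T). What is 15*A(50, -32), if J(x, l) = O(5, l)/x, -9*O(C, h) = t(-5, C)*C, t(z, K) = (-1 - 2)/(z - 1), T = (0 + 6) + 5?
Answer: 25/192 ≈ 0.13021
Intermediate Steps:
T = 11 (T = 6 + 5 = 11)
t(z, K) = -3/(-1 + z)
O(C, h) = -C/18 (O(C, h) = -(-3/(-1 - 5))*C/9 = -(-3/(-6))*C/9 = -(-3*(-1/6))*C/9 = -C/18)
J(x, l) = -5/(18*x) (J(x, l) = (-1/18*5)/x = -5/(18*x))
A(S, u) = -5/(18*u)
15*A(50, -32) = 15*(-5/18/(-32)) = 15*(-5/18*(-1/32)) = 15*(5/576) = 25/192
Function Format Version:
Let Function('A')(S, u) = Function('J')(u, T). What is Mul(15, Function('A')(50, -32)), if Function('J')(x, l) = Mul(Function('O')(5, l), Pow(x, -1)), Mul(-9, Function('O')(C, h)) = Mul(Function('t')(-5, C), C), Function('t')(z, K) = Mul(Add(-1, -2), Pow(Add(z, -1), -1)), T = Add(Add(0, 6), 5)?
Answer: Rational(25, 192) ≈ 0.13021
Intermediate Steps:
T = 11 (T = Add(6, 5) = 11)
Function('t')(z, K) = Mul(-3, Pow(Add(-1, z), -1))
Function('O')(C, h) = Mul(Rational(-1, 18), C) (Function('O')(C, h) = Mul(Rational(-1, 9), Mul(Mul(-3, Pow(Add(-1, -5), -1)), C)) = Mul(Rational(-1, 9), Mul(Mul(-3, Pow(-6, -1)), C)) = Mul(Rational(-1, 9), Mul(Mul(-3, Rational(-1, 6)), C)) = Mul(Rational(-1, 9), Mul(Rational(1, 2), C)) = Mul(Rational(-1, 18), C))
Function('J')(x, l) = Mul(Rational(-5, 18), Pow(x, -1)) (Function('J')(x, l) = Mul(Mul(Rational(-1, 18), 5), Pow(x, -1)) = Mul(Rational(-5, 18), Pow(x, -1)))
Function('A')(S, u) = Mul(Rational(-5, 18), Pow(u, -1))
Mul(15, Function('A')(50, -32)) = Mul(15, Mul(Rational(-5, 18), Pow(-32, -1))) = Mul(15, Mul(Rational(-5, 18), Rational(-1, 32))) = Mul(15, Rational(5, 576)) = Rational(25, 192)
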